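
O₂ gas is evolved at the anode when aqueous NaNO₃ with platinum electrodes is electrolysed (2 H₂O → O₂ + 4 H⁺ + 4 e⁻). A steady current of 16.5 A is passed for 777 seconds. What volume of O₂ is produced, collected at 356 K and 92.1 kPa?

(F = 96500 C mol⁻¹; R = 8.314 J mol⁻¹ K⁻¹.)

1.07 L

Q = I·t = 16.50 A × 777.00 s = 12820 C.
n(e⁻) = Q/F = 12820 / 96500 = 0.1329 mol.
4 electrons are transferred per O₂ molecule, so n(O₂) = 0.1329 / 4 = 0.03321 mol.
V = nRT/P = (0.03321 × 8.314 × 356) / (92.1 × 10³ Pa) = 0.00107 m³ = 1.07 L.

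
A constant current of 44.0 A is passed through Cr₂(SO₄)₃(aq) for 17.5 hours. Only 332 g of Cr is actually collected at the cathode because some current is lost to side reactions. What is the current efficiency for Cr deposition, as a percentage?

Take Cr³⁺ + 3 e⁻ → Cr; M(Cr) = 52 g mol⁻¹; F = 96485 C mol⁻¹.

66.7 %

Q = I·t = 44.00 × 63000 = 2772000 C; n(e⁻) = 2772000/96485 = 28.73 mol.
Theoretical n(Cr) = n(e⁻)/3 = 9.577 mol, i.e. m_theo = 9.577 × 52 = 498.0 g.
Efficiency = m_actual / m_theo = 332 / 498.0 = 66.7 %.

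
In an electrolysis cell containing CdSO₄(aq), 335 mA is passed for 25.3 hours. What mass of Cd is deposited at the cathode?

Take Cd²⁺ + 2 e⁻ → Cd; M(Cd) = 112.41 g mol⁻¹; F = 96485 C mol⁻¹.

17.8 g

Q = I·t = 0.3350 A × 91080 s = 30510 C.
n(e⁻) = Q/F = 30510 / 96485 = 0.3162 mol.
Cd²⁺ + 2 e⁻ → Cd, so n(Cd) = n(e⁻)/2 = 0.1581 mol.
m = n·M = 0.1581 × 112.41 = 17.8 g.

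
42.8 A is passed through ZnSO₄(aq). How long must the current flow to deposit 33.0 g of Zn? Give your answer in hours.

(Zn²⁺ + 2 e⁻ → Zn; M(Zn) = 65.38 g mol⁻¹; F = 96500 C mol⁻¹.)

n(Zn) = m/M = 33.0 / 65.38 = 0.5047 mol.
Each Zn atom requires 2 electrons, so n(e⁻) = 2 × 0.5047 = 1.009 mol.
Q = n(e⁻)·F = 1.009 × 96500 = 97420 C.
t = Q/I = 97420 / 42.80 A = 2276 s = 0.632 h.

0.632 h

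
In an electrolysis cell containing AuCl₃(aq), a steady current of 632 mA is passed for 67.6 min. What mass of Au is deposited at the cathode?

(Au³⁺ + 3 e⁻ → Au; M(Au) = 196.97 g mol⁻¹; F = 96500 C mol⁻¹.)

Q = I·t = 0.6320 A × 4056.0 s = 2563 C.
n(e⁻) = Q/F = 2563 / 96500 = 0.02656 mol.
Au³⁺ + 3 e⁻ → Au, so n(Au) = n(e⁻)/3 = 0.008855 mol.
m = n·M = 0.008855 × 196.97 = 1.74 g.

1.74 g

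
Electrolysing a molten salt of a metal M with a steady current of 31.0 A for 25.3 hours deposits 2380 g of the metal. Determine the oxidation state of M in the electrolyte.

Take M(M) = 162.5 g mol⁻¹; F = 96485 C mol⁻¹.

+2

Q = I·t = 31.00 A × 91080 s = 2823000 C, so n(e⁻) = 2823000/96485 = 29.26 mol.
n(M) deposited = 2380 / 162.5 = 14.65 mol.
Electrons per atom = n(e⁻)/n(M) = 29.26 / 14.65 = 2.00 ≈ 2, so the ion is M²⁺.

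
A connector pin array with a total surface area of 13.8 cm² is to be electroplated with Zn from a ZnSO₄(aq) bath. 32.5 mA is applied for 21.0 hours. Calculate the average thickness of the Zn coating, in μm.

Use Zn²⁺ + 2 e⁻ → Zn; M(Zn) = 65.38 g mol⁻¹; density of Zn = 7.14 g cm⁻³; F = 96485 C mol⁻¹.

Q = I·t = 0.03250 × 75600 = 2457 C; n(e⁻) = 0.02547 mol.
n(Zn) = n(e⁻)/2 = 0.01273 mol, so m = 0.01273 × 65.38 = 0.8325 g.
Volume = m/ρ = 0.8325 / 7.14 = 0.1166 cm³.
Thickness = V/A = 0.1166 / 13.8 = 0.00845 cm = 84.5 μm.

84.5 μm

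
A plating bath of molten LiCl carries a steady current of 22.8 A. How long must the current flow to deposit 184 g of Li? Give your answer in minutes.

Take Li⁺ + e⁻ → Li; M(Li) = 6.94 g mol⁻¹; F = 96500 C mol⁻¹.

n(Li) = m/M = 184 / 6.94 = 26.51 mol.
Each Li atom requires 1 electron, so n(e⁻) = 1 × 26.51 = 26.51 mol.
Q = n(e⁻)·F = 26.51 × 96500 = 2559000 C.
t = Q/I = 2559000 / 22.80 A = 112200 s = 1870 min.

1870 min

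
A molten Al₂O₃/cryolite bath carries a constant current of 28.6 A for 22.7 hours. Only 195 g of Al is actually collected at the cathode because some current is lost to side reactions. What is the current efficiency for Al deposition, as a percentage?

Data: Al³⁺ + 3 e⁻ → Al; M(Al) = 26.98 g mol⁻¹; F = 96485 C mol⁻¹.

89.5 %

Q = I·t = 28.60 × 81720 = 2337000 C; n(e⁻) = 2337000/96485 = 24.22 mol.
Theoretical n(Al) = n(e⁻)/3 = 8.074 mol, i.e. m_theo = 8.074 × 26.98 = 217.8 g.
Efficiency = m_actual / m_theo = 195 / 217.8 = 89.5 %.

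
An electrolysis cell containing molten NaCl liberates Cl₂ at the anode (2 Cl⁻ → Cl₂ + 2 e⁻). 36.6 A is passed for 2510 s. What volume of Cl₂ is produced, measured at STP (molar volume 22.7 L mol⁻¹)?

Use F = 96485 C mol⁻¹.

10.8 L

Q = I·t = 36.60 A × 2510.0 s = 91870 C.
n(e⁻) = Q/F = 91870 / 96485 = 0.9521 mol.
2 electrons are transferred per Cl₂ molecule, so n(Cl₂) = 0.9521 / 2 = 0.4761 mol.
V = n × V_m = 0.4761 × 22.7 = 10.8 L.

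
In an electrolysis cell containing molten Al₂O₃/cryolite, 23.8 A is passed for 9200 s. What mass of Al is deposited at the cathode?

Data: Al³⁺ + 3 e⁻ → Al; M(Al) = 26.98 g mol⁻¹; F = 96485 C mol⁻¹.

20.4 g

Q = I·t = 23.80 A × 9200.0 s = 219000 C.
n(e⁻) = Q/F = 219000 / 96485 = 2.269 mol.
Al³⁺ + 3 e⁻ → Al, so n(Al) = n(e⁻)/3 = 0.7565 mol.
m = n·M = 0.7565 × 26.98 = 20.4 g.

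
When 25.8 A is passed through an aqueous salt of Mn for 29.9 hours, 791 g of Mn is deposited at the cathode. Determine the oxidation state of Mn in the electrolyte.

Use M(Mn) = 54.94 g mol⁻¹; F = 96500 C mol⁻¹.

Q = I·t = 25.80 A × 107640 s = 2777000 C, so n(e⁻) = 2777000/96500 = 28.78 mol.
n(Mn) deposited = 791 / 54.94 = 14.40 mol.
Electrons per atom = n(e⁻)/n(Mn) = 28.78 / 14.40 = 2.00 ≈ 2, so the ion is Mn²⁺.

+2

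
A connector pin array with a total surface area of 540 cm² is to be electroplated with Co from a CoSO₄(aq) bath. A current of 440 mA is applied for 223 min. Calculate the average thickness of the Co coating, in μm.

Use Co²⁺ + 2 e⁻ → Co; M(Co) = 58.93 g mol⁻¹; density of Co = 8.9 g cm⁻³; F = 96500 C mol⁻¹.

3.74 μm

Q = I·t = 0.4400 × 13380 = 5887 C; n(e⁻) = 0.06101 mol.
n(Co) = n(e⁻)/2 = 0.03050 mol, so m = 0.03050 × 58.93 = 1.798 g.
Volume = m/ρ = 1.798 / 8.9 = 0.2020 cm³.
Thickness = V/A = 0.2020 / 540 = 3.74 × 10⁻⁴ cm = 3.74 μm.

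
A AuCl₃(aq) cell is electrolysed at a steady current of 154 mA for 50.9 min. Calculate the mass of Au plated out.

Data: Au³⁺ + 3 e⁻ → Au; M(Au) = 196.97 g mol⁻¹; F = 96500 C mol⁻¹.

0.320 g

Q = I·t = 0.1540 A × 3054.0 s = 470.3 C.
n(e⁻) = Q/F = 470.3 / 96500 = 0.004874 mol.
Au³⁺ + 3 e⁻ → Au, so n(Au) = n(e⁻)/3 = 0.001625 mol.
m = n·M = 0.001625 × 196.97 = 0.320 g.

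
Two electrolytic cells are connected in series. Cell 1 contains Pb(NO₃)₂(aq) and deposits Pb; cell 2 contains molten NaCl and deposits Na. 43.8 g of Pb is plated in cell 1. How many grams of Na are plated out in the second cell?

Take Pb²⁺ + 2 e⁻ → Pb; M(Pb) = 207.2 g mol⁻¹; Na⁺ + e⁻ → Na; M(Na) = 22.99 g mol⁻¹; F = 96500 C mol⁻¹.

n(Pb) = 43.8 / 207.2 = 0.2114 mol.
Since Pb²⁺ + 2 e⁻ → Pb, n(e⁻) passed = 2 × 0.2114 = 0.4228 mol.
Cells in series carry the same charge, so the same 0.4228 mol of electrons passes through cell 2.
Na⁺ + e⁻ → Na, so n(Na) = 0.4228 / 1 = 0.4228 mol.
m(Na) = 0.4228 × 22.99 = 9.72 g.

9.72 g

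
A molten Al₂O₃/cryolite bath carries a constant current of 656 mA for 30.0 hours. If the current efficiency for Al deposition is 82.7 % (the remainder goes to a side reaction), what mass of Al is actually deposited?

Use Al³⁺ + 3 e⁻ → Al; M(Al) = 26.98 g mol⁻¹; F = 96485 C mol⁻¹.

Q = I·t = 0.6560 × 108000 = 70850 C.
n(e⁻) = 70850/96485 = 0.7343 mol; theoretically n(Al) = 0.7343/3 = 0.2448 mol, m_theo = 6.604 g.
At 82.7 % efficiency, m_actual = 0.827 × 6.604 = 5.46 g.

5.46 g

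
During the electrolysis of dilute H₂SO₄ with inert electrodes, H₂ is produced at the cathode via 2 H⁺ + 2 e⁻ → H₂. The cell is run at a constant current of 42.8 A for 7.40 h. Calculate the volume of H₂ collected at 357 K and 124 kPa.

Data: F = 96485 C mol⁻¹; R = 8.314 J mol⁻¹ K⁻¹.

Q = I·t = 42.80 A × 26640 s = 1140000 C.
n(e⁻) = Q/F = 1140000 / 96485 = 11.82 mol.
2 electrons are transferred per H₂ molecule, so n(H₂) = 11.82 / 2 = 5.909 mol.
V = nRT/P = (5.909 × 8.314 × 357) / (124 × 10³ Pa) = 0.141 m³ = 141 L.

141 L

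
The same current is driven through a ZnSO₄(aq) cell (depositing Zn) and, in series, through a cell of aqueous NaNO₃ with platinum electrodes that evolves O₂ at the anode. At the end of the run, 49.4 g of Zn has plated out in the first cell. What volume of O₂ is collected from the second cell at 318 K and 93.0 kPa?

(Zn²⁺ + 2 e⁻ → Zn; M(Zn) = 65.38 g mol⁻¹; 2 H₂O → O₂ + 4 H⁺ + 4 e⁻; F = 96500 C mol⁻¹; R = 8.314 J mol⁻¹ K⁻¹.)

n(Zn) = 49.4 / 65.38 = 0.7556 mol, so n(e⁻) = 2 × 0.7556 = 1.511 mol.
The cells are in series, so the same 1.511 mol of electrons passes through the second cell.
2 H₂O → O₂ + 4 H⁺ + 4 e⁻ — 4 mol e⁻ per mol O₂, so n(O₂) = 1.511/4 = 0.3778 mol.
V = nRT/P = (0.3778 × 8.314 × 318) / (93.0 × 10³) = 0.0107 m³ = 10.7 L.

10.7 L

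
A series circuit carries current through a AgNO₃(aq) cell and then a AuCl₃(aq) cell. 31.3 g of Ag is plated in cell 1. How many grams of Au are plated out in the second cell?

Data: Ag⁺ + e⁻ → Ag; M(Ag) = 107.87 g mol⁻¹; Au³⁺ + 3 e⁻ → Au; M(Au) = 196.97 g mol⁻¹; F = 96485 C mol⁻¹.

19.1 g

n(Ag) = 31.3 / 107.87 = 0.2902 mol.
Since Ag⁺ + e⁻ → Ag, n(e⁻) passed = 1 × 0.2902 = 0.2902 mol.
Cells in series carry the same charge, so the same 0.2902 mol of electrons passes through cell 2.
Au³⁺ + 3 e⁻ → Au, so n(Au) = 0.2902 / 3 = 0.09672 mol.
m(Au) = 0.09672 × 196.97 = 19.1 g.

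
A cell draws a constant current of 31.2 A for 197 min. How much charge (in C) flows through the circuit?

Q = I·t = 31.20 A × 11820 s = 3.69 × 10⁵ C.

3.69 × 10⁵ C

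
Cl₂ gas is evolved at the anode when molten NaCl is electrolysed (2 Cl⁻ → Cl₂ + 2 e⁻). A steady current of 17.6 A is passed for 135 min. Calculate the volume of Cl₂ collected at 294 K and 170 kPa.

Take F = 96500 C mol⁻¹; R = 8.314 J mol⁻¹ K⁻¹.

Q = I·t = 17.60 A × 8100.0 s = 142600 C.
n(e⁻) = Q/F = 142600 / 96500 = 1.477 mol.
2 electrons are transferred per Cl₂ molecule, so n(Cl₂) = 1.477 / 2 = 0.7387 mol.
V = nRT/P = (0.7387 × 8.314 × 294) / (170 × 10³ Pa) = 0.0106 m³ = 10.6 L.

10.6 L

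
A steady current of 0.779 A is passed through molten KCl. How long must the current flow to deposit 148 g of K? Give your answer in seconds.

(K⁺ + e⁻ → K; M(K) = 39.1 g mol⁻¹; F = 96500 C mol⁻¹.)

n(K) = m/M = 148 / 39.1 = 3.785 mol.
Each K atom requires 1 electron, so n(e⁻) = 1 × 3.785 = 3.785 mol.
Q = n(e⁻)·F = 3.785 × 96500 = 365300 C.
t = Q/I = 365300 / 0.7790 A = 468900 s.

4.69 × 10⁵ s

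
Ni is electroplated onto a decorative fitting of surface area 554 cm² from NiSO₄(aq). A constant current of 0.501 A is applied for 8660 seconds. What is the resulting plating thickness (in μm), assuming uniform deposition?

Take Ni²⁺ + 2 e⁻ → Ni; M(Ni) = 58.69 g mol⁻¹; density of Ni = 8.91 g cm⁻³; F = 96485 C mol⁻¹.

Q = I·t = 0.5010 × 8660.0 = 4339 C; n(e⁻) = 0.04497 mol.
n(Ni) = n(e⁻)/2 = 0.02248 mol, so m = 0.02248 × 58.69 = 1.320 g.
Volume = m/ρ = 1.320 / 8.91 = 0.1481 cm³.
Thickness = V/A = 0.1481 / 554 = 2.67 × 10⁻⁴ cm = 2.67 μm.

2.67 μm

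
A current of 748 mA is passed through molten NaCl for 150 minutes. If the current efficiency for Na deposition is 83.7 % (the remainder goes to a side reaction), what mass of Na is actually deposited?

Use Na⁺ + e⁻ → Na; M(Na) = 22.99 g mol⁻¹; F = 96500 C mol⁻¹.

1.34 g

Q = I·t = 0.7480 × 9000.0 = 6732 C.
n(e⁻) = 6732/96500 = 0.06976 mol; theoretically n(Na) = 0.06976/1 = 0.06976 mol, m_theo = 1.604 g.
At 83.7 % efficiency, m_actual = 0.837 × 1.604 = 1.34 g.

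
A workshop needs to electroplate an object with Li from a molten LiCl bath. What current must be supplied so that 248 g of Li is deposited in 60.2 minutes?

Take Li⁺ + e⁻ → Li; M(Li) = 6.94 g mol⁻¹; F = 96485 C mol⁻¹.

955 A

n(Li) = 248 / 6.94 = 35.73 mol.
n(e⁻) = 1 × 35.73 = 35.73 mol.
Q = n(e⁻)·F = 35.73 × 96485 = 3448000 C.
I = Q/t = 3448000 / 3612.0 s = 955 A.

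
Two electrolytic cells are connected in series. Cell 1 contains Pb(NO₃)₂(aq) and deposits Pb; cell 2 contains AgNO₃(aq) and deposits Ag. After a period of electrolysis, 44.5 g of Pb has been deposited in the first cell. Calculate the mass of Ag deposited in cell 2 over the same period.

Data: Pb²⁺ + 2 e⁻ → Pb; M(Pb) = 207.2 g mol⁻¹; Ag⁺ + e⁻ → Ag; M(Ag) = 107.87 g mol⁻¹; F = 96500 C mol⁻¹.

46.3 g

n(Pb) = 44.5 / 207.2 = 0.2148 mol.
Since Pb²⁺ + 2 e⁻ → Pb, n(e⁻) passed = 2 × 0.2148 = 0.4295 mol.
Cells in series carry the same charge, so the same 0.4295 mol of electrons passes through cell 2.
Ag⁺ + e⁻ → Ag, so n(Ag) = 0.4295 / 1 = 0.4295 mol.
m(Ag) = 0.4295 × 107.87 = 46.3 g.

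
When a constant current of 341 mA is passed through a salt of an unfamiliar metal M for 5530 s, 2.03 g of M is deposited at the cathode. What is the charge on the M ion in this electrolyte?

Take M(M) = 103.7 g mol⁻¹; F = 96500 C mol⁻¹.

Q = I·t = 0.3410 A × 5530.0 s = 1886 C, so n(e⁻) = 1886/96500 = 0.01954 mol.
n(M) deposited = 2.03 / 103.7 = 0.01958 mol.
Electrons per atom = n(e⁻)/n(M) = 0.01954 / 0.01958 = 0.998 ≈ 1, so the ion is M⁺.

+1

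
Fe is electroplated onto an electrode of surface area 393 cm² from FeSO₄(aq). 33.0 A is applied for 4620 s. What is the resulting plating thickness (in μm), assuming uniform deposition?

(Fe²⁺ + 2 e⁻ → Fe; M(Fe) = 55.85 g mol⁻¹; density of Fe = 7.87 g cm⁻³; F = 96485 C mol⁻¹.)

Q = I·t = 33.00 × 4620.0 = 152500 C; n(e⁻) = 1.580 mol.
n(Fe) = n(e⁻)/2 = 0.7901 mol, so m = 0.7901 × 55.85 = 44.13 g.
Volume = m/ρ = 44.13 / 7.87 = 5.607 cm³.
Thickness = V/A = 5.607 / 393 = 0.0143 cm = 143 μm.

143 μm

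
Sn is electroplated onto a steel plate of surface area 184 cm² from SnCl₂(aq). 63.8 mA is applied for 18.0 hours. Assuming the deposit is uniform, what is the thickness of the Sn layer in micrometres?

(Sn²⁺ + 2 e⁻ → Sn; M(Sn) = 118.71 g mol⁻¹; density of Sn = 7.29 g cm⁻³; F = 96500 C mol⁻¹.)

19.0 μm

Q = I·t = 0.06380 × 64800 = 4134 C; n(e⁻) = 0.04284 mol.
n(Sn) = n(e⁻)/2 = 0.02142 mol, so m = 0.02142 × 118.71 = 2.543 g.
Volume = m/ρ = 2.543 / 7.29 = 0.3488 cm³.
Thickness = V/A = 0.3488 / 184 = 0.00190 cm = 19.0 μm.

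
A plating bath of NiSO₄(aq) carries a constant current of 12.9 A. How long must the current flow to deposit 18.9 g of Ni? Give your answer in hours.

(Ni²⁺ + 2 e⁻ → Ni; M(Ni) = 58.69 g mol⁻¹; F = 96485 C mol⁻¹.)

n(Ni) = m/M = 18.9 / 58.69 = 0.3220 mol.
Each Ni atom requires 2 electrons, so n(e⁻) = 2 × 0.3220 = 0.6441 mol.
Q = n(e⁻)·F = 0.6441 × 96485 = 62140 C.
t = Q/I = 62140 / 12.90 A = 4817 s = 1.34 h.

1.34 h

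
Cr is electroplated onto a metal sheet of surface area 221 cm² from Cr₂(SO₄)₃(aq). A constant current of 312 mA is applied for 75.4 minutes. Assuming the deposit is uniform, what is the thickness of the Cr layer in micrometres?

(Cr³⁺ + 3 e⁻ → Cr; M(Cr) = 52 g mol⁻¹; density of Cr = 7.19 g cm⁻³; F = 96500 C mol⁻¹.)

1.60 μm

Q = I·t = 0.3120 × 4524.0 = 1411 C; n(e⁻) = 0.01463 mol.
n(Cr) = n(e⁻)/3 = 0.004876 mol, so m = 0.004876 × 52 = 0.2535 g.
Volume = m/ρ = 0.2535 / 7.19 = 0.03526 cm³.
Thickness = V/A = 0.03526 / 221 = 1.60 × 10⁻⁴ cm = 1.60 μm.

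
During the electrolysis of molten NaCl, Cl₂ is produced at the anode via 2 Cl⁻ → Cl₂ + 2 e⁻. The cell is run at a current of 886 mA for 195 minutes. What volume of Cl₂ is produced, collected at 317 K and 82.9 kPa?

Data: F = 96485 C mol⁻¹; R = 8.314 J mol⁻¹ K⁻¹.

1.71 L

Q = I·t = 0.8860 A × 11700 s = 10370 C.
n(e⁻) = Q/F = 10370 / 96485 = 0.1074 mol.
2 electrons are transferred per Cl₂ molecule, so n(Cl₂) = 0.1074 / 2 = 0.05372 mol.
V = nRT/P = (0.05372 × 8.314 × 317) / (82.9 × 10³ Pa) = 0.00171 m³ = 1.71 L.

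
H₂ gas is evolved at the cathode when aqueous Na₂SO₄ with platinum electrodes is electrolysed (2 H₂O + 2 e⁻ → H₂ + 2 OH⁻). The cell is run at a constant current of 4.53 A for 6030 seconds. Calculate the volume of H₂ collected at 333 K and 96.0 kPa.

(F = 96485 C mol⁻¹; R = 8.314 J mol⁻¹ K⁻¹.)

Q = I·t = 4.530 A × 6030.0 s = 27320 C.
n(e⁻) = Q/F = 27320 / 96485 = 0.2831 mol.
2 electrons are transferred per H₂ molecule, so n(H₂) = 0.2831 / 2 = 0.1416 mol.
V = nRT/P = (0.1416 × 8.314 × 333) / (96.0 × 10³ Pa) = 0.00408 m³ = 4.08 L.

4.08 L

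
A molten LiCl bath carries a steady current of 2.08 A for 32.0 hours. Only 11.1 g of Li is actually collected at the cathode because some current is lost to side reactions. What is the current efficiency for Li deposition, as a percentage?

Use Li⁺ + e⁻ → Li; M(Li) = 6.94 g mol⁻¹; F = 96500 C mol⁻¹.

Q = I·t = 2.080 × 115200 = 239600 C; n(e⁻) = 239600/96500 = 2.483 mol.
Theoretical n(Li) = n(e⁻)/1 = 2.483 mol, i.e. m_theo = 2.483 × 6.94 = 17.23 g.
Efficiency = m_actual / m_theo = 11.1 / 17.23 = 64.4 %.

64.4 %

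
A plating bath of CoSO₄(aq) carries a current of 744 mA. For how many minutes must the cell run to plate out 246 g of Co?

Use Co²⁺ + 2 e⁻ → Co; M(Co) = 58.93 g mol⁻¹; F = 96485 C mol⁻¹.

n(Co) = m/M = 246 / 58.93 = 4.174 mol.
Each Co atom requires 2 electrons, so n(e⁻) = 2 × 4.174 = 8.349 mol.
Q = n(e⁻)·F = 8.349 × 96485 = 805500 C.
t = Q/I = 805500 / 0.7440 A = 1083000 s = 18000 min.

18000 min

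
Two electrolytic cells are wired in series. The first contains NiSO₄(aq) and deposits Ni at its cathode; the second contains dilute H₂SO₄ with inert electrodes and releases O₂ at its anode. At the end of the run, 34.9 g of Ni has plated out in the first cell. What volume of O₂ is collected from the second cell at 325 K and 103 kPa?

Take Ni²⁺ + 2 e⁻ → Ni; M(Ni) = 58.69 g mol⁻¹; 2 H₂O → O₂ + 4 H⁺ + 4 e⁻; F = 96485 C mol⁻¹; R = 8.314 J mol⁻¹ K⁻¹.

7.80 L

n(Ni) = 34.9 / 58.69 = 0.5946 mol, so n(e⁻) = 2 × 0.5946 = 1.189 mol.
The cells are in series, so the same 1.189 mol of electrons passes through the second cell.
2 H₂O → O₂ + 4 H⁺ + 4 e⁻ — 4 mol e⁻ per mol O₂, so n(O₂) = 1.189/4 = 0.2973 mol.
V = nRT/P = (0.2973 × 8.314 × 325) / (103 × 10³) = 0.00780 m³ = 7.80 L.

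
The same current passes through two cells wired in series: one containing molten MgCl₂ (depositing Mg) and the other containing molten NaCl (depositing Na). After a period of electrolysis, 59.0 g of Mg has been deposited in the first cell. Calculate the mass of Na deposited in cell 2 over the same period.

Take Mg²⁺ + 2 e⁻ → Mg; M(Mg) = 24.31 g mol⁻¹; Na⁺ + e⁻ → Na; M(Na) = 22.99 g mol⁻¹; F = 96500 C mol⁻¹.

n(Mg) = 59.0 / 24.31 = 2.427 mol.
Since Mg²⁺ + 2 e⁻ → Mg, n(e⁻) passed = 2 × 2.427 = 4.854 mol.
Cells in series carry the same charge, so the same 4.854 mol of electrons passes through cell 2.
Na⁺ + e⁻ → Na, so n(Na) = 4.854 / 1 = 4.854 mol.
m(Na) = 4.854 × 22.99 = 112 g.

112 g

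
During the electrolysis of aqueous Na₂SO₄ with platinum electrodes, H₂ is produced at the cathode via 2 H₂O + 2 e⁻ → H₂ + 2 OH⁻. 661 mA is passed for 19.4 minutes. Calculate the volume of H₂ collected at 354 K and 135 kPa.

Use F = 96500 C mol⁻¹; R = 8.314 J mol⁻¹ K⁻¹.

Q = I·t = 0.6610 A × 1164.0 s = 769.4 C.
n(e⁻) = Q/F = 769.4 / 96500 = 0.007973 mol.
2 electrons are transferred per H₂ molecule, so n(H₂) = 0.007973 / 2 = 0.003987 mol.
V = nRT/P = (0.003987 × 8.314 × 354) / (135 × 10³ Pa) = 8.69 × 10⁻⁵ m³ = 0.0869 L.

0.0869 L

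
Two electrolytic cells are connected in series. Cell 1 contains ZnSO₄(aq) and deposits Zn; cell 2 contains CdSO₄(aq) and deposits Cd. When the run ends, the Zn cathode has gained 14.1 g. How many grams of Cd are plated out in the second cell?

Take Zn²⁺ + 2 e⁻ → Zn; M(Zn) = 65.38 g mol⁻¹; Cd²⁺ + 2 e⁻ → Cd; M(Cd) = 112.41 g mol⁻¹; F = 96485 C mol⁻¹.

24.2 g

n(Zn) = 14.1 / 65.38 = 0.2157 mol.
Since Zn²⁺ + 2 e⁻ → Zn, n(e⁻) passed = 2 × 0.2157 = 0.4313 mol.
Cells in series carry the same charge, so the same 0.4313 mol of electrons passes through cell 2.
Cd²⁺ + 2 e⁻ → Cd, so n(Cd) = 0.4313 / 2 = 0.2157 mol.
m(Cd) = 0.2157 × 112.41 = 24.2 g.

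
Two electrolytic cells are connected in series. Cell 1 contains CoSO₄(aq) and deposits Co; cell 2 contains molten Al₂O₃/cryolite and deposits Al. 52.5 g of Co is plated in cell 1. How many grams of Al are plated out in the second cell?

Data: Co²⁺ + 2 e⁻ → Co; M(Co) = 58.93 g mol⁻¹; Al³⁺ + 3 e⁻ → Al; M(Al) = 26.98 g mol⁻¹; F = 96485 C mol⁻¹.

16.0 g

n(Co) = 52.5 / 58.93 = 0.8909 mol.
Since Co²⁺ + 2 e⁻ → Co, n(e⁻) passed = 2 × 0.8909 = 1.782 mol.
Cells in series carry the same charge, so the same 1.782 mol of electrons passes through cell 2.
Al³⁺ + 3 e⁻ → Al, so n(Al) = 1.782 / 3 = 0.5939 mol.
m(Al) = 0.5939 × 26.98 = 16.0 g.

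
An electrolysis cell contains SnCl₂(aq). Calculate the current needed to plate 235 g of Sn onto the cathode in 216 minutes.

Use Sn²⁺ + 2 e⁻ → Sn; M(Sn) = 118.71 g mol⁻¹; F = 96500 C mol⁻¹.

29.5 A

n(Sn) = 235 / 118.71 = 1.980 mol.
n(e⁻) = 2 × 1.980 = 3.959 mol.
Q = n(e⁻)·F = 3.959 × 96500 = 382100 C.
I = Q/t = 382100 / 12960 s = 29.5 A.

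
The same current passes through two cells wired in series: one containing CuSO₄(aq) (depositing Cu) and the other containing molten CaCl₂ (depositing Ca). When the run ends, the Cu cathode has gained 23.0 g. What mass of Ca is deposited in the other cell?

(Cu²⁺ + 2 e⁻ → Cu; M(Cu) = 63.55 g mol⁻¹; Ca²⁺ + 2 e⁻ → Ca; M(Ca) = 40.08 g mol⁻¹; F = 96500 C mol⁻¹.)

14.5 g

n(Cu) = 23.0 / 63.55 = 0.3619 mol.
Since Cu²⁺ + 2 e⁻ → Cu, n(e⁻) passed = 2 × 0.3619 = 0.7238 mol.
Cells in series carry the same charge, so the same 0.7238 mol of electrons passes through cell 2.
Ca²⁺ + 2 e⁻ → Ca, so n(Ca) = 0.7238 / 2 = 0.3619 mol.
m(Ca) = 0.3619 × 40.08 = 14.5 g.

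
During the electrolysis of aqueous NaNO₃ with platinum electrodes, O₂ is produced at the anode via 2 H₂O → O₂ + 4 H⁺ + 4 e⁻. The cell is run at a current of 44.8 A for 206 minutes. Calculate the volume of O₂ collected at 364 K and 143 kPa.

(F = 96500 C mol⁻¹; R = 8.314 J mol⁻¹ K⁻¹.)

Q = I·t = 44.80 A × 12360 s = 553700 C.
n(e⁻) = Q/F = 553700 / 96500 = 5.738 mol.
4 electrons are transferred per O₂ molecule, so n(O₂) = 5.738 / 4 = 1.435 mol.
V = nRT/P = (1.435 × 8.314 × 364) / (143 × 10³ Pa) = 0.0304 m³ = 30.4 L.

30.4 L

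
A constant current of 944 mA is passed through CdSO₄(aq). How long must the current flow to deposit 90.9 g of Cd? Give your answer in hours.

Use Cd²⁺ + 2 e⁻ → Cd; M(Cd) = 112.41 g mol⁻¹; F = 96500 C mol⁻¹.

n(Cd) = m/M = 90.9 / 112.41 = 0.8086 mol.
Each Cd atom requires 2 electrons, so n(e⁻) = 2 × 0.8086 = 1.617 mol.
Q = n(e⁻)·F = 1.617 × 96500 = 156100 C.
t = Q/I = 156100 / 0.9440 A = 165300 s = 45.9 h.

45.9 h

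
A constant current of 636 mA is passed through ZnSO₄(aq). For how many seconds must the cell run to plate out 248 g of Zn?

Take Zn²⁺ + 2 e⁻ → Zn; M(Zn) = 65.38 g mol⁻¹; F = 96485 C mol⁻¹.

1.15 × 10⁶ s

n(Zn) = m/M = 248 / 65.38 = 3.793 mol.
Each Zn atom requires 2 electrons, so n(e⁻) = 2 × 3.793 = 7.586 mol.
Q = n(e⁻)·F = 7.586 × 96485 = 732000 C.
t = Q/I = 732000 / 0.6360 A = 1151000 s.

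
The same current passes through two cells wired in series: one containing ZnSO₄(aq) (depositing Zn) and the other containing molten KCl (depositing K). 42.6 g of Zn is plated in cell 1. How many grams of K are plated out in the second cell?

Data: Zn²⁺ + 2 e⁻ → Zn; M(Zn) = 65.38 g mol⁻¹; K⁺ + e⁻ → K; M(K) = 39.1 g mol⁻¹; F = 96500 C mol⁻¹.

51.0 g

n(Zn) = 42.6 / 65.38 = 0.6516 mol.
Since Zn²⁺ + 2 e⁻ → Zn, n(e⁻) passed = 2 × 0.6516 = 1.303 mol.
Cells in series carry the same charge, so the same 1.303 mol of electrons passes through cell 2.
K⁺ + e⁻ → K, so n(K) = 1.303 / 1 = 1.303 mol.
m(K) = 1.303 × 39.1 = 51.0 g.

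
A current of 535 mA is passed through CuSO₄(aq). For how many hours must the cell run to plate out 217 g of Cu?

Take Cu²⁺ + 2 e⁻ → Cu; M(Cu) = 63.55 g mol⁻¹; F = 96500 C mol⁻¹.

n(Cu) = m/M = 217 / 63.55 = 3.415 mol.
Each Cu atom requires 2 electrons, so n(e⁻) = 2 × 3.415 = 6.829 mol.
Q = n(e⁻)·F = 6.829 × 96500 = 659000 C.
t = Q/I = 659000 / 0.5350 A = 1232000 s = 342 h.

342 h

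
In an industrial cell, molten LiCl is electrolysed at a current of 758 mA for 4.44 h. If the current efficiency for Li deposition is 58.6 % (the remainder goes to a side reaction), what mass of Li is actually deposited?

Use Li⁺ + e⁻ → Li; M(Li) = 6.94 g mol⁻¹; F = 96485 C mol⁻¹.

0.511 g

Q = I·t = 0.7580 × 15984 = 12120 C.
n(e⁻) = 12120/96485 = 0.1256 mol; theoretically n(Li) = 0.1256/1 = 0.1256 mol, m_theo = 0.8715 g.
At 58.6 % efficiency, m_actual = 0.586 × 0.8715 = 0.511 g.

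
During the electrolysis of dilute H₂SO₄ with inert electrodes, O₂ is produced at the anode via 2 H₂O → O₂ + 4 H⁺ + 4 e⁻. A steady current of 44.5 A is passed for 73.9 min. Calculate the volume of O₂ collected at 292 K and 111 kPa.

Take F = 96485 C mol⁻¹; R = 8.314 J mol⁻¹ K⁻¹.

11.2 L

Q = I·t = 44.50 A × 4434.0 s = 197300 C.
n(e⁻) = Q/F = 197300 / 96485 = 2.045 mol.
4 electrons are transferred per O₂ molecule, so n(O₂) = 2.045 / 4 = 0.5113 mol.
V = nRT/P = (0.5113 × 8.314 × 292) / (111 × 10³ Pa) = 0.0112 m³ = 11.2 L.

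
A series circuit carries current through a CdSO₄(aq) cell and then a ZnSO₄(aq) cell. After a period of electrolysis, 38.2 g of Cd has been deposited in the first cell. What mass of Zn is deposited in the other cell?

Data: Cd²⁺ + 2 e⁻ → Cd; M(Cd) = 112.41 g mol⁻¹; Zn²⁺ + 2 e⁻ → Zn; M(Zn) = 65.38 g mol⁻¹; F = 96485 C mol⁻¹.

22.2 g

n(Cd) = 38.2 / 112.41 = 0.3398 mol.
Since Cd²⁺ + 2 e⁻ → Cd, n(e⁻) passed = 2 × 0.3398 = 0.6797 mol.
Cells in series carry the same charge, so the same 0.6797 mol of electrons passes through cell 2.
Zn²⁺ + 2 e⁻ → Zn, so n(Zn) = 0.6797 / 2 = 0.3398 mol.
m(Zn) = 0.3398 × 65.38 = 22.2 g.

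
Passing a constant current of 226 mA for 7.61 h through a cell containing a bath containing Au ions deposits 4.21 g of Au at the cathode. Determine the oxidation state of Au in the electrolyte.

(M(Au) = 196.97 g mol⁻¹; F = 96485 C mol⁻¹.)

Q = I·t = 0.2260 A × 27396 s = 6191 C, so n(e⁻) = 6191/96485 = 0.06417 mol.
n(Au) deposited = 4.21 / 196.97 = 0.02137 mol.
Electrons per atom = n(e⁻)/n(Au) = 0.06417 / 0.02137 = 3.00 ≈ 3, so the ion is Au³⁺.

+3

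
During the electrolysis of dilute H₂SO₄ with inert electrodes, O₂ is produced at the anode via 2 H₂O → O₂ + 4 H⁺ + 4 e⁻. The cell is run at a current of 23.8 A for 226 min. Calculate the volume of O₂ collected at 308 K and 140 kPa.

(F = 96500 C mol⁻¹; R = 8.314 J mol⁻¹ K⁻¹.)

15.3 L

Q = I·t = 23.80 A × 13560 s = 322700 C.
n(e⁻) = Q/F = 322700 / 96500 = 3.344 mol.
4 electrons are transferred per O₂ molecule, so n(O₂) = 3.344 / 4 = 0.8361 mol.
V = nRT/P = (0.8361 × 8.314 × 308) / (140 × 10³ Pa) = 0.0153 m³ = 15.3 L.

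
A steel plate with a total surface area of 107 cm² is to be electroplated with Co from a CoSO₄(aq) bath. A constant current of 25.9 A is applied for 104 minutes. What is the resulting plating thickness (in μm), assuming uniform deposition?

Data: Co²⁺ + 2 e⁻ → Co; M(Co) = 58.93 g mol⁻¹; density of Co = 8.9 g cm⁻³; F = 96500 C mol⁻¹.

518 μm

Q = I·t = 25.90 × 6240.0 = 161600 C; n(e⁻) = 1.675 mol.
n(Co) = n(e⁻)/2 = 0.8374 mol, so m = 0.8374 × 58.93 = 49.35 g.
Volume = m/ρ = 49.35 / 8.9 = 5.545 cm³.
Thickness = V/A = 5.545 / 107 = 0.0518 cm = 518 μm.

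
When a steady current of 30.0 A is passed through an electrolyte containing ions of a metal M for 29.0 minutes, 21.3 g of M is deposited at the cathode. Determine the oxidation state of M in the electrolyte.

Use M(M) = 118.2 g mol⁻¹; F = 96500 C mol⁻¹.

Q = I·t = 30.00 A × 1740.0 s = 52200 C, so n(e⁻) = 52200/96500 = 0.5409 mol.
n(M) deposited = 21.3 / 118.2 = 0.1802 mol.
Electrons per atom = n(e⁻)/n(M) = 0.5409 / 0.1802 = 3.00 ≈ 3, so the ion is M³⁺.

+3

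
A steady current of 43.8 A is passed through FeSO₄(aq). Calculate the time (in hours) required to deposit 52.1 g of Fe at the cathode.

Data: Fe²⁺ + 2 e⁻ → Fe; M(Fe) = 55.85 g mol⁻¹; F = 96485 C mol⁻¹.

1.14 h

n(Fe) = m/M = 52.1 / 55.85 = 0.9329 mol.
Each Fe atom requires 2 electrons, so n(e⁻) = 2 × 0.9329 = 1.866 mol.
Q = n(e⁻)·F = 1.866 × 96485 = 180000 C.
t = Q/I = 180000 / 43.80 A = 4110 s = 1.14 h.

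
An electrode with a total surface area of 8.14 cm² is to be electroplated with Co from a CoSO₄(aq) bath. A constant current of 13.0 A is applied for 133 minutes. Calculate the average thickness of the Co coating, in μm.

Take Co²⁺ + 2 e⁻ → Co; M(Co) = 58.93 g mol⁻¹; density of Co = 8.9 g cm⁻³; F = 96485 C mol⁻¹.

Q = I·t = 13.00 × 7980.0 = 103700 C; n(e⁻) = 1.075 mol.
n(Co) = n(e⁻)/2 = 0.5376 mol, so m = 0.5376 × 58.93 = 31.68 g.
Volume = m/ρ = 31.68 / 8.9 = 3.560 cm³.
Thickness = V/A = 3.560 / 8.14 = 0.437 cm = 4370 μm.

4370 μm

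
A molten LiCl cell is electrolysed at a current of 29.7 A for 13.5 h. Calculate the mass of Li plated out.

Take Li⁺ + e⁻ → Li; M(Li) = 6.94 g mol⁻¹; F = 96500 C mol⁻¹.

104 g

Q = I·t = 29.70 A × 48600 s = 1443000 C.
n(e⁻) = Q/F = 1443000 / 96500 = 14.96 mol.
Li⁺ + e⁻ → Li, so n(Li) = n(e⁻)/1 = 14.96 mol.
m = n·M = 14.96 × 6.94 = 104 g.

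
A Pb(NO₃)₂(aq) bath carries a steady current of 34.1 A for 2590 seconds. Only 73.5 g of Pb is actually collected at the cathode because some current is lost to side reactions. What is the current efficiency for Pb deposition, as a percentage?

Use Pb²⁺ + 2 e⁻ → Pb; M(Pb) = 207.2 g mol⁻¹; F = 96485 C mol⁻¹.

77.5 %

Q = I·t = 34.10 × 2590.0 = 88320 C; n(e⁻) = 88320/96485 = 0.9154 mol.
Theoretical n(Pb) = n(e⁻)/2 = 0.4577 mol, i.e. m_theo = 0.4577 × 207.2 = 94.83 g.
Efficiency = m_actual / m_theo = 73.5 / 94.83 = 77.5 %.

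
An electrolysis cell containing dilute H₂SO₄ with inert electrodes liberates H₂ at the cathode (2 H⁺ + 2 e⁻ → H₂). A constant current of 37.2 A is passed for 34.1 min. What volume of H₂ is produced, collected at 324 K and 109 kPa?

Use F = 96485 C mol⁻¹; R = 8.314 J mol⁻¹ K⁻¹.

Q = I·t = 37.20 A × 2046.0 s = 76110 C.
n(e⁻) = Q/F = 76110 / 96485 = 0.7888 mol.
2 electrons are transferred per H₂ molecule, so n(H₂) = 0.7888 / 2 = 0.3944 mol.
V = nRT/P = (0.3944 × 8.314 × 324) / (109 × 10³ Pa) = 0.00975 m³ = 9.75 L.

9.75 L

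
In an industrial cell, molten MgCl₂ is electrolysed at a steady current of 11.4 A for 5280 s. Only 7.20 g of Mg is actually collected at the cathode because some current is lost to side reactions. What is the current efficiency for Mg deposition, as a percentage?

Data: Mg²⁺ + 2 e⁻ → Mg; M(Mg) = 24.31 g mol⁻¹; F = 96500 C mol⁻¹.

Q = I·t = 11.40 × 5280.0 = 60190 C; n(e⁻) = 60190/96500 = 0.6238 mol.
Theoretical n(Mg) = n(e⁻)/2 = 0.3119 mol, i.e. m_theo = 0.3119 × 24.31 = 7.582 g.
Efficiency = m_actual / m_theo = 7.20 / 7.582 = 95.0 %.

95.0 %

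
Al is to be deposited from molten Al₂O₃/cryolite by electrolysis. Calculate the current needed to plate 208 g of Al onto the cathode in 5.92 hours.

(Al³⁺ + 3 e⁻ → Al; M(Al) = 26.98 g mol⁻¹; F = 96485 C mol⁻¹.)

n(Al) = 208 / 26.98 = 7.709 mol.
n(e⁻) = 3 × 7.709 = 23.13 mol.
Q = n(e⁻)·F = 23.13 × 96485 = 2232000 C.
I = Q/t = 2232000 / 21312 s = 105 A.

105 A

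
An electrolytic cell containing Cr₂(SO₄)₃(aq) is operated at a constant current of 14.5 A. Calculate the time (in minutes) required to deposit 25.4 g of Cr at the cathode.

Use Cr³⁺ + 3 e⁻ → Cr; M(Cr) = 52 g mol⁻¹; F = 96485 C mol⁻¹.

163 min

n(Cr) = m/M = 25.4 / 52 = 0.4885 mol.
Each Cr atom requires 3 electrons, so n(e⁻) = 3 × 0.4885 = 1.465 mol.
Q = n(e⁻)·F = 1.465 × 96485 = 141400 C.
t = Q/I = 141400 / 14.50 A = 9751 s = 163 min.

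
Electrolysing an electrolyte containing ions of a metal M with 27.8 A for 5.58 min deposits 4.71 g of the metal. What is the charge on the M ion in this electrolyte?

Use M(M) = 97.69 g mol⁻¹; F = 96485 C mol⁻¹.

Q = I·t = 27.80 A × 334.80 s = 9307 C, so n(e⁻) = 9307/96485 = 0.09647 mol.
n(M) deposited = 4.71 / 97.69 = 0.04821 mol.
Electrons per atom = n(e⁻)/n(M) = 0.09647 / 0.04821 = 2.00 ≈ 2, so the ion is M²⁺.

+2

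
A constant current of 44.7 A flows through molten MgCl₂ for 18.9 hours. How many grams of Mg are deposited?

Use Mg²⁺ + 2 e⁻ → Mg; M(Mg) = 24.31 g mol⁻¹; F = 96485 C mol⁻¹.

Q = I·t = 44.70 A × 68040 s = 3041000 C.
n(e⁻) = Q/F = 3041000 / 96485 = 31.52 mol.
Mg²⁺ + 2 e⁻ → Mg, so n(Mg) = n(e⁻)/2 = 15.76 mol.
m = n·M = 15.76 × 24.31 = 383 g.

383 g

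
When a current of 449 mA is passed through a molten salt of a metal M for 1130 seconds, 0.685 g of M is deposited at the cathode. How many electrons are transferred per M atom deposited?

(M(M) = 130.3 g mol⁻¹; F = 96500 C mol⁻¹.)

1

Q = I·t = 0.4490 A × 1130.0 s = 507.4 C, so n(e⁻) = 507.4/96500 = 0.005258 mol.
n(M) deposited = 0.685 / 130.3 = 0.005257 mol.
Electrons per atom = n(e⁻)/n(M) = 0.005258 / 0.005257 = 1.00 ≈ 1, so the ion is M⁺.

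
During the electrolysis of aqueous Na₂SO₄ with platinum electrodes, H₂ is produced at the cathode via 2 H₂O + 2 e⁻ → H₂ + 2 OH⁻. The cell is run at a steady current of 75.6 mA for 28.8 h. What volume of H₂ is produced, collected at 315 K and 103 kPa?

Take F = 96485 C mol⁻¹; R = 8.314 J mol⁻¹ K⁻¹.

Q = I·t = 0.07560 A × 103680 s = 7838 C.
n(e⁻) = Q/F = 7838 / 96485 = 0.08124 mol.
2 electrons are transferred per H₂ molecule, so n(H₂) = 0.08124 / 2 = 0.04062 mol.
V = nRT/P = (0.04062 × 8.314 × 315) / (103 × 10³ Pa) = 0.00103 m³ = 1.03 L.

1.03 L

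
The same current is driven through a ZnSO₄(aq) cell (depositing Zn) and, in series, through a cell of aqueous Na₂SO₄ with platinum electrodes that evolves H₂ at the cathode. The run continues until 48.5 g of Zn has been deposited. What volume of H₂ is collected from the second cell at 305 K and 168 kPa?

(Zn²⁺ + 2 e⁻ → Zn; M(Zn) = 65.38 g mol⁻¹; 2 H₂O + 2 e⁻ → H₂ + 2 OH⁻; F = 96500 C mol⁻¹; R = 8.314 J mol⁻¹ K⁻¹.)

11.2 L

n(Zn) = 48.5 / 65.38 = 0.7418 mol, so n(e⁻) = 2 × 0.7418 = 1.484 mol.
The cells are in series, so the same 1.484 mol of electrons passes through the second cell.
2 H₂O + 2 e⁻ → H₂ + 2 OH⁻ — 2 mol e⁻ per mol H₂, so n(H₂) = 1.484/2 = 0.7418 mol.
V = nRT/P = (0.7418 × 8.314 × 305) / (168 × 10³) = 0.0112 m³ = 11.2 L.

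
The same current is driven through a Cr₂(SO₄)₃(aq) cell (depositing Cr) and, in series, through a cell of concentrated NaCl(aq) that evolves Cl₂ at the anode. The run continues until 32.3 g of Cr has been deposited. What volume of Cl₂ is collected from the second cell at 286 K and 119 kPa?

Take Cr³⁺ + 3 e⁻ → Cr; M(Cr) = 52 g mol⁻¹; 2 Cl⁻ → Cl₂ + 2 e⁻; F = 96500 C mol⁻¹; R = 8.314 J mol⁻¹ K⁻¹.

18.6 L

n(Cr) = 32.3 / 52 = 0.6212 mol, so n(e⁻) = 3 × 0.6212 = 1.863 mol.
The cells are in series, so the same 1.863 mol of electrons passes through the second cell.
2 Cl⁻ → Cl₂ + 2 e⁻ — 2 mol e⁻ per mol Cl₂, so n(Cl₂) = 1.863/2 = 0.9317 mol.
V = nRT/P = (0.9317 × 8.314 × 286) / (119 × 10³) = 0.0186 m³ = 18.6 L.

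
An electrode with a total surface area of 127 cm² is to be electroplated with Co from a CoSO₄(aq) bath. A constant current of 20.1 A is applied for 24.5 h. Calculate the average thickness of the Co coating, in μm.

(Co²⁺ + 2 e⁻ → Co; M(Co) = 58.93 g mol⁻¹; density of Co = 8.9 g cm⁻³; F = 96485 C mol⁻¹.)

4790 μm

Q = I·t = 20.10 × 88200 = 1773000 C; n(e⁻) = 18.37 mol.
n(Co) = n(e⁻)/2 = 9.187 mol, so m = 9.187 × 58.93 = 541.4 g.
Volume = m/ρ = 541.4 / 8.9 = 60.83 cm³.
Thickness = V/A = 60.83 / 127 = 0.479 cm = 4790 μm.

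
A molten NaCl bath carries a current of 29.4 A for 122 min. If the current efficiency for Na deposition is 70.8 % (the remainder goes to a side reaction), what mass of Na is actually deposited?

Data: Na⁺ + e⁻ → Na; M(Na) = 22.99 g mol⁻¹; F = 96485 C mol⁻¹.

36.3 g

Q = I·t = 29.40 × 7320.0 = 215200 C.
n(e⁻) = 215200/96485 = 2.230 mol; theoretically n(Na) = 2.230/1 = 2.230 mol, m_theo = 51.28 g.
At 70.8 % efficiency, m_actual = 0.708 × 51.28 = 36.3 g.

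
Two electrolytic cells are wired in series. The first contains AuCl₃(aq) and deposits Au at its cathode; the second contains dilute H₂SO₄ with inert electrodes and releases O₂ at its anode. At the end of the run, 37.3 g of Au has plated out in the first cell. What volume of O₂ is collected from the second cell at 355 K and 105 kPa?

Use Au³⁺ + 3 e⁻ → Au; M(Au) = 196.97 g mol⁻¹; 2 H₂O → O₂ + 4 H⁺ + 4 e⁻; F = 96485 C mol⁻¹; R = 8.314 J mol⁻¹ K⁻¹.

n(Au) = 37.3 / 196.97 = 0.1894 mol, so n(e⁻) = 3 × 0.1894 = 0.5681 mol.
The cells are in series, so the same 0.5681 mol of electrons passes through the second cell.
2 H₂O → O₂ + 4 H⁺ + 4 e⁻ — 4 mol e⁻ per mol O₂, so n(O₂) = 0.5681/4 = 0.1420 mol.
V = nRT/P = (0.1420 × 8.314 × 355) / (105 × 10³) = 0.00399 m³ = 3.99 L.

3.99 L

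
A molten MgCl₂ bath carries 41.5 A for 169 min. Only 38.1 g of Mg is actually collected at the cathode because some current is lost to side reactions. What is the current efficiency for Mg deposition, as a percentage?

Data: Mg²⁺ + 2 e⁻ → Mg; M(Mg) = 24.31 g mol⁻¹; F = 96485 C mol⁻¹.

Q = I·t = 41.50 × 10140 = 420800 C; n(e⁻) = 420800/96485 = 4.361 mol.
Theoretical n(Mg) = n(e⁻)/2 = 2.181 mol, i.e. m_theo = 2.181 × 24.31 = 53.01 g.
Efficiency = m_actual / m_theo = 38.1 / 53.01 = 71.9 %.

71.9 %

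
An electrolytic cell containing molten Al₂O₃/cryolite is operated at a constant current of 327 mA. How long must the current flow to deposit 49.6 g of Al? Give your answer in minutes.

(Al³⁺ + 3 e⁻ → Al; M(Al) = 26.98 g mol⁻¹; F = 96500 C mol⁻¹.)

27100 min

n(Al) = m/M = 49.6 / 26.98 = 1.838 mol.
Each Al atom requires 3 electrons, so n(e⁻) = 3 × 1.838 = 5.515 mol.
Q = n(e⁻)·F = 5.515 × 96500 = 532200 C.
t = Q/I = 532200 / 0.3270 A = 1628000 s = 27100 min.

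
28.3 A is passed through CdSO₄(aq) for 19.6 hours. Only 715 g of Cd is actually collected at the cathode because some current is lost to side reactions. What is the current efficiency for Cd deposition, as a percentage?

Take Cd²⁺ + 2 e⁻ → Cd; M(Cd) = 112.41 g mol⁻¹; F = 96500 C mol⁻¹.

Q = I·t = 28.30 × 70560 = 1997000 C; n(e⁻) = 1997000/96500 = 20.69 mol.
Theoretical n(Cd) = n(e⁻)/2 = 10.35 mol, i.e. m_theo = 10.35 × 112.41 = 1163 g.
Efficiency = m_actual / m_theo = 715 / 1163 = 61.5 %.

61.5 %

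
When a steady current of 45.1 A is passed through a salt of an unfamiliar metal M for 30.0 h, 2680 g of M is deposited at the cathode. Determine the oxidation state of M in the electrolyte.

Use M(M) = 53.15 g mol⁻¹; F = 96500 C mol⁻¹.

Q = I·t = 45.10 A × 108000 s = 4871000 C, so n(e⁻) = 4871000/96500 = 50.47 mol.
n(M) deposited = 2680 / 53.15 = 50.42 mol.
Electrons per atom = n(e⁻)/n(M) = 50.47 / 50.42 = 1.00 ≈ 1, so the ion is M⁺.

+1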